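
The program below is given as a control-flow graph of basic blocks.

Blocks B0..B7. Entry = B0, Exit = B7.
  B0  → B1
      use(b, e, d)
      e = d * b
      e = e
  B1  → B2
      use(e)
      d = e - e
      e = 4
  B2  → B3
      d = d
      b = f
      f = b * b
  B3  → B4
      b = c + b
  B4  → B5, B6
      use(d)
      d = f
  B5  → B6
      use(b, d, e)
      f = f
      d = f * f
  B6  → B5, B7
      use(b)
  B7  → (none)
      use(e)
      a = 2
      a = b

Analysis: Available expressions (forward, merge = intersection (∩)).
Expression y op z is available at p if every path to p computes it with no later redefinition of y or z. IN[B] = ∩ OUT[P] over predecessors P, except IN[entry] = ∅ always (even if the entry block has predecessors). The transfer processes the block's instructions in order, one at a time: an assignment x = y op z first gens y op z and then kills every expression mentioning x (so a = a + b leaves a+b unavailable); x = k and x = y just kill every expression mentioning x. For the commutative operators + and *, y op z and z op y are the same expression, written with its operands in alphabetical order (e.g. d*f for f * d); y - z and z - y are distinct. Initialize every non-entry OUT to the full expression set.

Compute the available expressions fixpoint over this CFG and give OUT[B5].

Answer: {f*f}

Trace:
Fixpoint table:
  B0:   IN={}   OUT={b*d}
  B1:   IN={b*d}   OUT={}
  B2:   IN={}   OUT={b*b}
  B3:   IN={b*b}   OUT={}
  B4:   IN={}   OUT={}
  B5:   IN={}   OUT={f*f}
  B6:   IN={}   OUT={}
  B7:   IN={}   OUT={}

Merge at B5: IN[B5] = OUT[B4] ∩ OUT[B6] = {}
Applying B5's transfer function to that IN value gives OUT[B5] (row B5 above).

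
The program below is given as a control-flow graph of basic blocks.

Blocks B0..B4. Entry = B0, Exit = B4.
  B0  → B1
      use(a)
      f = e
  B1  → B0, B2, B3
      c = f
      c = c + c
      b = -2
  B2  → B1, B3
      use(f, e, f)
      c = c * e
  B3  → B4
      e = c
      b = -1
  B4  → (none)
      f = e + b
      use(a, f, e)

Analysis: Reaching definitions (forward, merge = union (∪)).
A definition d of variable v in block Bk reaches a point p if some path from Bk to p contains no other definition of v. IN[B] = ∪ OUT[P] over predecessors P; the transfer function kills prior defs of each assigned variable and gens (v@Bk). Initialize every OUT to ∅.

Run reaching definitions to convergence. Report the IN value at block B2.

Converged values:
  B0:   IN={b@B1, c@B1, f@B0}   OUT={b@B1, c@B1, f@B0}
  B1:   IN={b@B1, c@B1, c@B2, f@B0}   OUT={b@B1, c@B1, f@B0}
  B2:   IN={b@B1, c@B1, f@B0}   OUT={b@B1, c@B2, f@B0}
  B3:   IN={b@B1, c@B1, c@B2, f@B0}   OUT={b@B3, c@B1, c@B2, e@B3, f@B0}
  B4:   IN={b@B3, c@B1, c@B2, e@B3, f@B0}   OUT={b@B3, c@B1, c@B2, e@B3, f@B4}

Merge at B2: IN[B2] = OUT[B1] = {b@B1, c@B1, f@B0}

Answer: {b@B1, c@B1, f@B0}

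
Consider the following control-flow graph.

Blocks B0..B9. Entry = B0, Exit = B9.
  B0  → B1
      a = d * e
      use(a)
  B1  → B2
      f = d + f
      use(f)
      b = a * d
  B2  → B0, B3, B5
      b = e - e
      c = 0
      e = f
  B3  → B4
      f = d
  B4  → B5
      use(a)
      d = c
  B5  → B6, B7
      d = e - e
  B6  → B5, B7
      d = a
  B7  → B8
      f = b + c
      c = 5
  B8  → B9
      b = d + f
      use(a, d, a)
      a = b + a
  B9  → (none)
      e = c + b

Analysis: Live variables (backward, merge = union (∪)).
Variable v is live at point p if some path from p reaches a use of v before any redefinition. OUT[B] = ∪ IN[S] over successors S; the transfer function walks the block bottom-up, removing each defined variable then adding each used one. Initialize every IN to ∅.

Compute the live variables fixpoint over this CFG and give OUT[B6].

Fixpoint table:
  B0:   IN={d, e, f}   OUT={a, d, e, f}
  B1:   IN={a, d, e, f}   OUT={a, d, e, f}
  B2:   IN={a, d, e, f}   OUT={a, b, c, d, e, f}
  B3:   IN={a, b, c, d, e}   OUT={a, b, c, e}
  B4:   IN={a, b, c, e}   OUT={a, b, c, e}
  B5:   IN={a, b, c, e}   OUT={a, b, c, d, e}
  B6:   IN={a, b, c, e}   OUT={a, b, c, d, e}
  B7:   IN={a, b, c, d}   OUT={a, c, d, f}
  B8:   IN={a, c, d, f}   OUT={b, c}
  B9:   IN={b, c}   OUT={}

Merge at B6: OUT[B6] = IN[B5] ⊔ IN[B7] = {a, b, c, d, e}

Answer: {a, b, c, d, e}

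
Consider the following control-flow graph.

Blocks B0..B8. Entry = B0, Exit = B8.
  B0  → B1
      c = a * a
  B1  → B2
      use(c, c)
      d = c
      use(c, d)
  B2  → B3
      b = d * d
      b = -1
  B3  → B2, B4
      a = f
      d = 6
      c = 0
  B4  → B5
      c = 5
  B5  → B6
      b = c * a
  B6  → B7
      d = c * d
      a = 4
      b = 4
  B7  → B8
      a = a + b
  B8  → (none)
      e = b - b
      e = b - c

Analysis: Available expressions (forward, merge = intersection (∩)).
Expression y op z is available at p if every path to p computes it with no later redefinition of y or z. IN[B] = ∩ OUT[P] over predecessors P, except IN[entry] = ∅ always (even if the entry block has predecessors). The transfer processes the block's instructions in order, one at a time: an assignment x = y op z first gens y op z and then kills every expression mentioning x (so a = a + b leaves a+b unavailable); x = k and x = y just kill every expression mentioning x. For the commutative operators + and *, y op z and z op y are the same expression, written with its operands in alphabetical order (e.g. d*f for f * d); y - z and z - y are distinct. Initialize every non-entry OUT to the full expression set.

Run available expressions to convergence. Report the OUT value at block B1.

Per-block solution:
  B0:  IN={}  OUT={a*a}
  B1:  IN={a*a}  OUT={a*a}
  B2:  IN={}  OUT={d*d}
  B3:  IN={d*d}  OUT={}
  B4:  IN={}  OUT={}
  B5:  IN={}  OUT={a*c}
  B6:  IN={a*c}  OUT={}
  B7:  IN={}  OUT={}
  B8:  IN={}  OUT={b-b, b-c}

Merge at B1: IN[B1] = OUT[B0] = {a*a}
Applying B1's transfer function to that IN value gives OUT[B1] (row B1 above).

Answer: {a*a}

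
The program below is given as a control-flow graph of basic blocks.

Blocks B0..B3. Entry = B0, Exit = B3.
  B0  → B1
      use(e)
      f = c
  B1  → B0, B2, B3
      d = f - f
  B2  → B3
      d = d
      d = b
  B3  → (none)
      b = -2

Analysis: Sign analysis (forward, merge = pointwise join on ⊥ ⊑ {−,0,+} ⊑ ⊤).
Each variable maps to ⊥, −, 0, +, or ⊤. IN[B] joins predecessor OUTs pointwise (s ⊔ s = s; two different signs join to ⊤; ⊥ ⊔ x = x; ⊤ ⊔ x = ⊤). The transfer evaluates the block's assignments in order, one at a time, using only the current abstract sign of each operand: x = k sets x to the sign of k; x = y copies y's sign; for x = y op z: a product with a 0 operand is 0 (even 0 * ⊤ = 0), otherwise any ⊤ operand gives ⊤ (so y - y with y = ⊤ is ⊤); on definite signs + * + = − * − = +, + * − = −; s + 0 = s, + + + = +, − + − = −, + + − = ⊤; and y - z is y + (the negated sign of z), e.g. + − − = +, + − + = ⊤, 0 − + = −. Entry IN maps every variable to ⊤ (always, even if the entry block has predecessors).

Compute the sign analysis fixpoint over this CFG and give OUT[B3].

Answer: {a: ⊤, b: -, c: ⊤, d: ⊤, e: ⊤, f: ⊤}

Derivation:
Fixpoint table:
  B0:  IN=(all ⊤)  OUT=(all ⊤)
  B1:  IN=(all ⊤)  OUT=(all ⊤)
  B2:  IN=(all ⊤)  OUT=(all ⊤)
  B3:  IN=(all ⊤)  OUT={b:-; rest ⊤}

Merge at B3: IN[B3] = OUT[B1] ⊔ OUT[B2] = {a: ⊤, b: ⊤, c: ⊤, d: ⊤, e: ⊤, f: ⊤}
Applying B3's transfer function to that IN value gives OUT[B3] (row B3 above).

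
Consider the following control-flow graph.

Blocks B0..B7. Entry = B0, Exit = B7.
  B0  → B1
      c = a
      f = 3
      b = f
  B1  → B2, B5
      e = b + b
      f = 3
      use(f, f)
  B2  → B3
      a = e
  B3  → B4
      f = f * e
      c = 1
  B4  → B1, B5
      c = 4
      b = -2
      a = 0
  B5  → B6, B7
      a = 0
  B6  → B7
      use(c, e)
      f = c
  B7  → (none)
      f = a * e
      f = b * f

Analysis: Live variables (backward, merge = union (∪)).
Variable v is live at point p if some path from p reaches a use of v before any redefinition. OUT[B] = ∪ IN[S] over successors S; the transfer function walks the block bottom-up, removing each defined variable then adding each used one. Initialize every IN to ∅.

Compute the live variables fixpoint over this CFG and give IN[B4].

Converged values:
  B0:  IN={a}  OUT={b, c}
  B1:  IN={b, c}  OUT={b, c, e, f}
  B2:  IN={e, f}  OUT={e, f}
  B3:  IN={e, f}  OUT={e}
  B4:  IN={e}  OUT={b, c, e}
  B5:  IN={b, c, e}  OUT={a, b, c, e}
  B6:  IN={a, b, c, e}  OUT={a, b, e}
  B7:  IN={a, b, e}  OUT={}

Merge at B4: OUT[B4] = IN[B1] ⊔ IN[B5] = {b, c, e}
Applying B4's transfer function to that OUT value gives IN[B4] (row B4 above).

Answer: {e}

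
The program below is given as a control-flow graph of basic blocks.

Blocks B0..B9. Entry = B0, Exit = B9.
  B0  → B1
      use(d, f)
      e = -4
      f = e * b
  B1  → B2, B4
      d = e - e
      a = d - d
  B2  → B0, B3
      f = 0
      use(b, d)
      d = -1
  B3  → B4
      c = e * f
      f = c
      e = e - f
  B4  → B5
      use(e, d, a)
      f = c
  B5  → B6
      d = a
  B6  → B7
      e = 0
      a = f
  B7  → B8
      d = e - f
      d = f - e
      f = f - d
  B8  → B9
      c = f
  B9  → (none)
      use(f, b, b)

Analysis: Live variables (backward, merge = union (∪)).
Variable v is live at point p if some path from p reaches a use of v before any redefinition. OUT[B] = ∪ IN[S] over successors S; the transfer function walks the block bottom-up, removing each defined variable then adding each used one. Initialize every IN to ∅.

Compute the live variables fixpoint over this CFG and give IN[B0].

Fixpoint table:
  B0:  IN={b, c, d, f}  OUT={b, c, e}
  B1:  IN={b, c, e}  OUT={a, b, c, d, e}
  B2:  IN={a, b, c, d, e}  OUT={a, b, c, d, e, f}
  B3:  IN={a, b, d, e, f}  OUT={a, b, c, d, e}
  B4:  IN={a, b, c, d, e}  OUT={a, b, f}
  B5:  IN={a, b, f}  OUT={b, f}
  B6:  IN={b, f}  OUT={b, e, f}
  B7:  IN={b, e, f}  OUT={b, f}
  B8:  IN={b, f}  OUT={b, f}
  B9:  IN={b, f}  OUT={}

Merge at B0: OUT[B0] = IN[B1] = {b, c, e}
Applying B0's transfer function to that OUT value gives IN[B0] (row B0 above).

Answer: {b, c, d, f}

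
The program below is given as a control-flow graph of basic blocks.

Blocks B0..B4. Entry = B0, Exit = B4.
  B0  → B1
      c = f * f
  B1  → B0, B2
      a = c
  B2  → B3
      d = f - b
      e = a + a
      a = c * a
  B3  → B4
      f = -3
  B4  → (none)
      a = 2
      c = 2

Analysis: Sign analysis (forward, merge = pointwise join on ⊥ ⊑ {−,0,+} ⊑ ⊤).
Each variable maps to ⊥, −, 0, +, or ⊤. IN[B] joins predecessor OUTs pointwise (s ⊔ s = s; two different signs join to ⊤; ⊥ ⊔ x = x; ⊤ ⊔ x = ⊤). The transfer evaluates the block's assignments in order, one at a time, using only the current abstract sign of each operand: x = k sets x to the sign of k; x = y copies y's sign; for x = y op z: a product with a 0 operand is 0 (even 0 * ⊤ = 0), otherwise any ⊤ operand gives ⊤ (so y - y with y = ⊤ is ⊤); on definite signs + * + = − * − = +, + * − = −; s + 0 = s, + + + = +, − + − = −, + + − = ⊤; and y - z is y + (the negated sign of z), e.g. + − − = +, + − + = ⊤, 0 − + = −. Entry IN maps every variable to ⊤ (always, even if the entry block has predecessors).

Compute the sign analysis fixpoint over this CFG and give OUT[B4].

Per-block solution:
  B0:  IN=(all ⊤)  OUT=(all ⊤)
  B1:  IN=(all ⊤)  OUT=(all ⊤)
  B2:  IN=(all ⊤)  OUT=(all ⊤)
  B3:  IN=(all ⊤)  OUT={f:-; rest ⊤}
  B4:  IN={f:-; rest ⊤}  OUT={a:+, c:+, f:-; rest ⊤}

Merge at B4: IN[B4] = OUT[B3] = {a: ⊤, b: ⊤, c: ⊤, d: ⊤, e: ⊤, f: -}
Applying B4's transfer function to that IN value gives OUT[B4] (row B4 above).

Answer: {a: +, b: ⊤, c: +, d: ⊤, e: ⊤, f: -}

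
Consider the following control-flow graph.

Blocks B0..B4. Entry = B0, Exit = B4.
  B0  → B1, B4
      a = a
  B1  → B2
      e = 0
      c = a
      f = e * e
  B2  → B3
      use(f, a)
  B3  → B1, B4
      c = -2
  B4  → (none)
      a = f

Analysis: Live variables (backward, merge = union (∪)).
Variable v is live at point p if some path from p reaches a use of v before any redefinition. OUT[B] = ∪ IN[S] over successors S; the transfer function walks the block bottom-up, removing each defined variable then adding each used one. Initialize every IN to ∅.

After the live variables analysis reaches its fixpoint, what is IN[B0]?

Per-block solution:
  B0: | IN={a, f} | OUT={a, f}
  B1: | IN={a} | OUT={a, f}
  B2: | IN={a, f} | OUT={a, f}
  B3: | IN={a, f} | OUT={a, f}
  B4: | IN={f} | OUT={}

Merge at B0: OUT[B0] = IN[B1] ⊔ IN[B4] = {a, f}
Applying B0's transfer function to that OUT value gives IN[B0] (row B0 above).

Answer: {a, f}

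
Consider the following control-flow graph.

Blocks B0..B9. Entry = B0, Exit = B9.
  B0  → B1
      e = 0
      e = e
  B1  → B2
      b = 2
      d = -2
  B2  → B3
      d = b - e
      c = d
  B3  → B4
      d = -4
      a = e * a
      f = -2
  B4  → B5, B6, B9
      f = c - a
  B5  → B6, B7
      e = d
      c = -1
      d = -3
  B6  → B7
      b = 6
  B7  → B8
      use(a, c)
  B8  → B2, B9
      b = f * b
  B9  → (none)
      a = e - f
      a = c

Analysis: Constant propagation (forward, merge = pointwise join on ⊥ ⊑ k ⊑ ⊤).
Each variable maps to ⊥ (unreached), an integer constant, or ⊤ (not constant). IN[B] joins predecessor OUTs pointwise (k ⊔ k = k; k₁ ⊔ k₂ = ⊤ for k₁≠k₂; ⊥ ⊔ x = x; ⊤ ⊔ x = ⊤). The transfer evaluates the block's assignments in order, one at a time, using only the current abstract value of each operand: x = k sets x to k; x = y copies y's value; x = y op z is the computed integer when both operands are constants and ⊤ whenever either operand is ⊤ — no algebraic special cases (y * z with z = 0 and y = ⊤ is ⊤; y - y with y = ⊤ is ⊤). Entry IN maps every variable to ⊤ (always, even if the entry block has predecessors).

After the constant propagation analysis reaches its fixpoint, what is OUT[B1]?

Fixpoint table:
  B0:   IN=(all ⊤)   OUT={e:0; rest ⊤}
  B1:   IN={e:0; rest ⊤}   OUT={b:2, d:-2, e:0; rest ⊤}
  B2:   IN=(all ⊤)   OUT=(all ⊤)
  B3:   IN=(all ⊤)   OUT={d:-4, f:-2; rest ⊤}
  B4:   IN={d:-4, f:-2; rest ⊤}   OUT={d:-4; rest ⊤}
  B5:   IN={d:-4; rest ⊤}   OUT={c:-1, d:-3, e:-4; rest ⊤}
  B6:   IN=(all ⊤)   OUT={b:6; rest ⊤}
  B7:   IN=(all ⊤)   OUT=(all ⊤)
  B8:   IN=(all ⊤)   OUT=(all ⊤)
  B9:   IN=(all ⊤)   OUT=(all ⊤)

Merge at B1: IN[B1] = OUT[B0] = {a: ⊤, b: ⊤, c: ⊤, d: ⊤, e: 0, f: ⊤}
Applying B1's transfer function to that IN value gives OUT[B1] (row B1 above).

Answer: {a: ⊤, b: 2, c: ⊤, d: -2, e: 0, f: ⊤}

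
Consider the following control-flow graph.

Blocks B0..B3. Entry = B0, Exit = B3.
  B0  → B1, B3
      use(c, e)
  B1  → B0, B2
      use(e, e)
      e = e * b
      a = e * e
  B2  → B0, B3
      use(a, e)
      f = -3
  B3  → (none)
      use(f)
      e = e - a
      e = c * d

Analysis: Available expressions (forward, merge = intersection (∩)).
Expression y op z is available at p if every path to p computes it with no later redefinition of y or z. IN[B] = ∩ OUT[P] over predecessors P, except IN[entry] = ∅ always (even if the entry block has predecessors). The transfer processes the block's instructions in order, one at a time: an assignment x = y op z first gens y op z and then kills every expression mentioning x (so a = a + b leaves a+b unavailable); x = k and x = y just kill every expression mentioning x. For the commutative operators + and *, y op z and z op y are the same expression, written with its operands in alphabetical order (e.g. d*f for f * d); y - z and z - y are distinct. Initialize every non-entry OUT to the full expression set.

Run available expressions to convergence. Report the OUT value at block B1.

Per-block solution:
  B0: | IN={} | OUT={}
  B1: | IN={} | OUT={e*e}
  B2: | IN={e*e} | OUT={e*e}
  B3: | IN={} | OUT={c*d}

Merge at B1: IN[B1] = OUT[B0] = {}
Applying B1's transfer function to that IN value gives OUT[B1] (row B1 above).

Answer: {e*e}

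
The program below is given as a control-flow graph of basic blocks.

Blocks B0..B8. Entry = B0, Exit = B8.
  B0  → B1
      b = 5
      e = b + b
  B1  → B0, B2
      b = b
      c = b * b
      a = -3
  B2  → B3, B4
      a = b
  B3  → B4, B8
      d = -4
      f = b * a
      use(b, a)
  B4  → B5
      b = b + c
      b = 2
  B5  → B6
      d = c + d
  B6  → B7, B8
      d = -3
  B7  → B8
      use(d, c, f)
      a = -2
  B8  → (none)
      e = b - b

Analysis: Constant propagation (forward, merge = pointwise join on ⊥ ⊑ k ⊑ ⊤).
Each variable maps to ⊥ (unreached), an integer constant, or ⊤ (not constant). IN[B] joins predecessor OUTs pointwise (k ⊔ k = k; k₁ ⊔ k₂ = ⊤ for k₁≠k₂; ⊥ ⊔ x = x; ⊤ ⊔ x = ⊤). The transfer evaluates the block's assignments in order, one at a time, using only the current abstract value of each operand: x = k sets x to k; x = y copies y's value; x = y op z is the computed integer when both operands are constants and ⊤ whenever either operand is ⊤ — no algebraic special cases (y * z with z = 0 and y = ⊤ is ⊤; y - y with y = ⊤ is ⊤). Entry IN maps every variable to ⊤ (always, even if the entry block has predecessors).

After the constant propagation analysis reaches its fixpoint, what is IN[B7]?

Per-block solution:
  B0:  IN=(all ⊤)  OUT={b:5, e:10; rest ⊤}
  B1:  IN={b:5, e:10; rest ⊤}  OUT={a:-3, b:5, c:25, e:10; rest ⊤}
  B2:  IN={a:-3, b:5, c:25, e:10; rest ⊤}  OUT={a:5, b:5, c:25, e:10; rest ⊤}
  B3:  IN={a:5, b:5, c:25, e:10; rest ⊤}  OUT={a:5, b:5, c:25, d:-4, e:10, f:25; rest ⊤}
  B4:  IN={a:5, b:5, c:25, e:10; rest ⊤}  OUT={a:5, b:2, c:25, e:10; rest ⊤}
  B5:  IN={a:5, b:2, c:25, e:10; rest ⊤}  OUT={a:5, b:2, c:25, e:10; rest ⊤}
  B6:  IN={a:5, b:2, c:25, e:10; rest ⊤}  OUT={a:5, b:2, c:25, d:-3, e:10; rest ⊤}
  B7:  IN={a:5, b:2, c:25, d:-3, e:10; rest ⊤}  OUT={a:-2, b:2, c:25, d:-3, e:10; rest ⊤}
  B8:  IN={c:25, e:10; rest ⊤}  OUT={c:25; rest ⊤}

Merge at B7: IN[B7] = OUT[B6] = {a: 5, b: 2, c: 25, d: -3, e: 10, f: ⊤}

Answer: {a: 5, b: 2, c: 25, d: -3, e: 10, f: ⊤}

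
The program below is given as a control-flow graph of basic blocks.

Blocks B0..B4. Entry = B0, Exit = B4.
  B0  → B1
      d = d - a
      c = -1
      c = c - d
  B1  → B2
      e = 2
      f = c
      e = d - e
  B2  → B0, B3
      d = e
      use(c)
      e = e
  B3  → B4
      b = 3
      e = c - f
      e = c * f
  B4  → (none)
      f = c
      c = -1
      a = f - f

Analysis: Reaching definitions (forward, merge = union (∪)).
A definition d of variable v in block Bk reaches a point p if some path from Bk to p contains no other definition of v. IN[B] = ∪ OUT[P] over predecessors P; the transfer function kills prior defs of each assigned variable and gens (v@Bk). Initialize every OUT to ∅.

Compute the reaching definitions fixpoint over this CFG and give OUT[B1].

Per-block solution:
  B0: | IN={c@B0, d@B2, e@B2, f@B1} | OUT={c@B0, d@B0, e@B2, f@B1}
  B1: | IN={c@B0, d@B0, e@B2, f@B1} | OUT={c@B0, d@B0, e@B1, f@B1}
  B2: | IN={c@B0, d@B0, e@B1, f@B1} | OUT={c@B0, d@B2, e@B2, f@B1}
  B3: | IN={c@B0, d@B2, e@B2, f@B1} | OUT={b@B3, c@B0, d@B2, e@B3, f@B1}
  B4: | IN={b@B3, c@B0, d@B2, e@B3, f@B1} | OUT={a@B4, b@B3, c@B4, d@B2, e@B3, f@B4}

Merge at B1: IN[B1] = OUT[B0] = {c@B0, d@B0, e@B2, f@B1}
Applying B1's transfer function to that IN value gives OUT[B1] (row B1 above).

Answer: {c@B0, d@B0, e@B1, f@B1}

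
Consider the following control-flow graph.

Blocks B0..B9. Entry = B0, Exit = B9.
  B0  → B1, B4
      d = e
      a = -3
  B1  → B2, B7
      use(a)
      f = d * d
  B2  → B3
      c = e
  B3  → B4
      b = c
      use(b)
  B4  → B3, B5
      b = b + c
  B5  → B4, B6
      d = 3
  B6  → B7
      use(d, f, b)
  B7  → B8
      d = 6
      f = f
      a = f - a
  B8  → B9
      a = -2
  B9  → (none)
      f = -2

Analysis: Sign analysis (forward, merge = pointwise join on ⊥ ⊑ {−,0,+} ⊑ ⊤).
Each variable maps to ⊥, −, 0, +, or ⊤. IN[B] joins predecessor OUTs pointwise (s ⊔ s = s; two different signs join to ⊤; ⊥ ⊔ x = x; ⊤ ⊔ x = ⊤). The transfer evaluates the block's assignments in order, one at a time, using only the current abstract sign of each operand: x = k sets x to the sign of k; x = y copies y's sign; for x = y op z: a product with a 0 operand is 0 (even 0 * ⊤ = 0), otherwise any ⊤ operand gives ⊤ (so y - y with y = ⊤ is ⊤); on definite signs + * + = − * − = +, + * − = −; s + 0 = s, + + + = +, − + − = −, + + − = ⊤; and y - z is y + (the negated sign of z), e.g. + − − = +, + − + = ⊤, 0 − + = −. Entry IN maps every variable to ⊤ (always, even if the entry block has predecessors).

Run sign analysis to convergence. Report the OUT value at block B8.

Per-block solution:
  B0:  IN=(all ⊤)  OUT={a:-; rest ⊤}
  B1:  IN={a:-; rest ⊤}  OUT={a:-; rest ⊤}
  B2:  IN={a:-; rest ⊤}  OUT={a:-; rest ⊤}
  B3:  IN={a:-; rest ⊤}  OUT={a:-; rest ⊤}
  B4:  IN={a:-; rest ⊤}  OUT={a:-; rest ⊤}
  B5:  IN={a:-; rest ⊤}  OUT={a:-, d:+; rest ⊤}
  B6:  IN={a:-, d:+; rest ⊤}  OUT={a:-, d:+; rest ⊤}
  B7:  IN={a:-; rest ⊤}  OUT={d:+; rest ⊤}
  B8:  IN={d:+; rest ⊤}  OUT={a:-, d:+; rest ⊤}
  B9:  IN={a:-, d:+; rest ⊤}  OUT={a:-, d:+, f:-; rest ⊤}

Merge at B8: IN[B8] = OUT[B7] = {a: ⊤, b: ⊤, c: ⊤, d: +, e: ⊤, f: ⊤}
Applying B8's transfer function to that IN value gives OUT[B8] (row B8 above).

Answer: {a: -, b: ⊤, c: ⊤, d: +, e: ⊤, f: ⊤}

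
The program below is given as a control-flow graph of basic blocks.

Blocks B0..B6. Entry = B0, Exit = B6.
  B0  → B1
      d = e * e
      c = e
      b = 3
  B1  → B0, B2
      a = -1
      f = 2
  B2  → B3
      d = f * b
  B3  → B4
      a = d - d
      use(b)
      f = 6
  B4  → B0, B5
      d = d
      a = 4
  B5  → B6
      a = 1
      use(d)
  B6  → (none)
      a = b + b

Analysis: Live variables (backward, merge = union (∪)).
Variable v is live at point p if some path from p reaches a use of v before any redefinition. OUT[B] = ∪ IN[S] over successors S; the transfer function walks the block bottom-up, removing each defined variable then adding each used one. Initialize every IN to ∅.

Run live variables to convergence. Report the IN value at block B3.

Answer: {b, d, e}

Derivation:
Per-block solution:
  B0:  IN={e}  OUT={b, e}
  B1:  IN={b, e}  OUT={b, e, f}
  B2:  IN={b, e, f}  OUT={b, d, e}
  B3:  IN={b, d, e}  OUT={b, d, e}
  B4:  IN={b, d, e}  OUT={b, d, e}
  B5:  IN={b, d}  OUT={b}
  B6:  IN={b}  OUT={}

Merge at B3: OUT[B3] = IN[B4] = {b, d, e}
Applying B3's transfer function to that OUT value gives IN[B3] (row B3 above).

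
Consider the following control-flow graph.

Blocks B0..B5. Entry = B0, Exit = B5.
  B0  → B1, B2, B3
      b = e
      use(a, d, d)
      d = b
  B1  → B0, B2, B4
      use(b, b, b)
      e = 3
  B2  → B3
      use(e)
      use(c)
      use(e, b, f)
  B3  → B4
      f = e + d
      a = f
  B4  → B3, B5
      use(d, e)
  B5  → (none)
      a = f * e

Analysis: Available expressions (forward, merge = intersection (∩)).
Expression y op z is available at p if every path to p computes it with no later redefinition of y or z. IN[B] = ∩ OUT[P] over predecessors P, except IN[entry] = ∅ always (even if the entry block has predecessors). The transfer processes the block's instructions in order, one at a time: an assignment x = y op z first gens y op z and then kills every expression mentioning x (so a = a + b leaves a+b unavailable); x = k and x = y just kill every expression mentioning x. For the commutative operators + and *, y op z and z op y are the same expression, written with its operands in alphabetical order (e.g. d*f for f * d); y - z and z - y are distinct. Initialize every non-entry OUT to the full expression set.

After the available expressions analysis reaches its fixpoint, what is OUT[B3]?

Answer: {d+e}

Working:
Fixpoint table:
  B0:  IN={}  OUT={}
  B1:  IN={}  OUT={}
  B2:  IN={}  OUT={}
  B3:  IN={}  OUT={d+e}
  B4:  IN={}  OUT={}
  B5:  IN={}  OUT={e*f}

Merge at B3: IN[B3] = OUT[B0] ∩ OUT[B2] ∩ OUT[B4] = {}
Applying B3's transfer function to that IN value gives OUT[B3] (row B3 above).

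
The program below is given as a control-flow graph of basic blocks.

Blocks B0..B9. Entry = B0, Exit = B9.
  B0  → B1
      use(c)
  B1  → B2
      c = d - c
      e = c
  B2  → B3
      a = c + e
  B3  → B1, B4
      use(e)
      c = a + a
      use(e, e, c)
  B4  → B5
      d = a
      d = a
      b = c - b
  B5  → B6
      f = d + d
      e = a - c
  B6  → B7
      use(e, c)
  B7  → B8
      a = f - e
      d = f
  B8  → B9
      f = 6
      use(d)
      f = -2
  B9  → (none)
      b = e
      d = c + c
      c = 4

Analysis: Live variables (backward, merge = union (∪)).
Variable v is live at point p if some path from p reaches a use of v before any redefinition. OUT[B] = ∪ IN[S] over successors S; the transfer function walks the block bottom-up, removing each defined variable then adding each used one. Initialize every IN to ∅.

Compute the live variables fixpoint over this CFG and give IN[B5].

Answer: {a, c, d}

Derivation:
Fixpoint table:
  B0:   IN={b, c, d}   OUT={b, c, d}
  B1:   IN={b, c, d}   OUT={b, c, d, e}
  B2:   IN={b, c, d, e}   OUT={a, b, d, e}
  B3:   IN={a, b, d, e}   OUT={a, b, c, d}
  B4:   IN={a, b, c}   OUT={a, c, d}
  B5:   IN={a, c, d}   OUT={c, e, f}
  B6:   IN={c, e, f}   OUT={c, e, f}
  B7:   IN={c, e, f}   OUT={c, d, e}
  B8:   IN={c, d, e}   OUT={c, e}
  B9:   IN={c, e}   OUT={}

Merge at B5: OUT[B5] = IN[B6] = {c, e, f}
Applying B5's transfer function to that OUT value gives IN[B5] (row B5 above).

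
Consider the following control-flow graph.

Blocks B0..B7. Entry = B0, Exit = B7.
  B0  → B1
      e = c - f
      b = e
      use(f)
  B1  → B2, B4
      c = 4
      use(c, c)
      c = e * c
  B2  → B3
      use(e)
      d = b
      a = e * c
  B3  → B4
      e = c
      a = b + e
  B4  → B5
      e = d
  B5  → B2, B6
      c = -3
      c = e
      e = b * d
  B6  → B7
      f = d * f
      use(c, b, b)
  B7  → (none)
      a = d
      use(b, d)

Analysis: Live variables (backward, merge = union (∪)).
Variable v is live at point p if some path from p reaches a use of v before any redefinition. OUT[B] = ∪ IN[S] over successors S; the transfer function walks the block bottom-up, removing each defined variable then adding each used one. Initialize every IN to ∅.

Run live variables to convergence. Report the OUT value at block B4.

Answer: {b, d, e, f}

Working:
Converged values:
  B0: | IN={c, d, f} | OUT={b, d, e, f}
  B1: | IN={b, d, e, f} | OUT={b, c, d, e, f}
  B2: | IN={b, c, e, f} | OUT={b, c, d, f}
  B3: | IN={b, c, d, f} | OUT={b, d, f}
  B4: | IN={b, d, f} | OUT={b, d, e, f}
  B5: | IN={b, d, e, f} | OUT={b, c, d, e, f}
  B6: | IN={b, c, d, f} | OUT={b, d}
  B7: | IN={b, d} | OUT={}

Merge at B4: OUT[B4] = IN[B5] = {b, d, e, f}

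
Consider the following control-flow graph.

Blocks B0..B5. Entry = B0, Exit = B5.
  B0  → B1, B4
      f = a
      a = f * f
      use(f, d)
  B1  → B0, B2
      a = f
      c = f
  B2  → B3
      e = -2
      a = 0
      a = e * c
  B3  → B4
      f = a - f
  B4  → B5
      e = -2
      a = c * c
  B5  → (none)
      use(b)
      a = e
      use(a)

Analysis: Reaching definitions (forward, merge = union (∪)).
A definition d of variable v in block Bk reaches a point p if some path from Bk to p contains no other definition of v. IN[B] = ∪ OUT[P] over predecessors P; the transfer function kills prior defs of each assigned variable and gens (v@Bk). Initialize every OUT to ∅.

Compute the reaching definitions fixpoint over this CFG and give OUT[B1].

Answer: {a@B1, c@B1, f@B0}

Working:
Converged values:
  B0:  IN={a@B1, c@B1, f@B0}  OUT={a@B0, c@B1, f@B0}
  B1:  IN={a@B0, c@B1, f@B0}  OUT={a@B1, c@B1, f@B0}
  B2:  IN={a@B1, c@B1, f@B0}  OUT={a@B2, c@B1, e@B2, f@B0}
  B3:  IN={a@B2, c@B1, e@B2, f@B0}  OUT={a@B2, c@B1, e@B2, f@B3}
  B4:  IN={a@B0, a@B2, c@B1, e@B2, f@B0, f@B3}  OUT={a@B4, c@B1, e@B4, f@B0, f@B3}
  B5:  IN={a@B4, c@B1, e@B4, f@B0, f@B3}  OUT={a@B5, c@B1, e@B4, f@B0, f@B3}

Merge at B1: IN[B1] = OUT[B0] = {a@B0, c@B1, f@B0}
Applying B1's transfer function to that IN value gives OUT[B1] (row B1 above).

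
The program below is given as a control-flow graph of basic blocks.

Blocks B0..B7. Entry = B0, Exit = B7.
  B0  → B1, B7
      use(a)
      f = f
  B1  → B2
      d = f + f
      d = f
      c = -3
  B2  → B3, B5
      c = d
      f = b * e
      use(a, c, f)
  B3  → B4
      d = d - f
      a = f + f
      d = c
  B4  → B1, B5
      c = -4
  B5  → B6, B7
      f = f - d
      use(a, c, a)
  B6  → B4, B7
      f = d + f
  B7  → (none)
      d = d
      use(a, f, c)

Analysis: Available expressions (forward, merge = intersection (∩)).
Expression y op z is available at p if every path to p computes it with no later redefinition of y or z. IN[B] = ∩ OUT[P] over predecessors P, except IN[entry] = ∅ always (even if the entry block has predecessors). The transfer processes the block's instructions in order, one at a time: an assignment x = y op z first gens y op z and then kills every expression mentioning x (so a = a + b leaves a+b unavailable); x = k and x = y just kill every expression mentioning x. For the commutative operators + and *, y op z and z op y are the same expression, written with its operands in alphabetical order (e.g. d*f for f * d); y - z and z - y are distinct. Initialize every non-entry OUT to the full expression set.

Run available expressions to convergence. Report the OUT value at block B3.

Converged values:
  B0:   IN={}   OUT={}
  B1:   IN={}   OUT={f+f}
  B2:   IN={f+f}   OUT={b*e}
  B3:   IN={b*e}   OUT={b*e, f+f}
  B4:   IN={b*e}   OUT={b*e}
  B5:   IN={b*e}   OUT={b*e}
  B6:   IN={b*e}   OUT={b*e}
  B7:   IN={}   OUT={}

Merge at B3: IN[B3] = OUT[B2] = {b*e}
Applying B3's transfer function to that IN value gives OUT[B3] (row B3 above).

Answer: {b*e, f+f}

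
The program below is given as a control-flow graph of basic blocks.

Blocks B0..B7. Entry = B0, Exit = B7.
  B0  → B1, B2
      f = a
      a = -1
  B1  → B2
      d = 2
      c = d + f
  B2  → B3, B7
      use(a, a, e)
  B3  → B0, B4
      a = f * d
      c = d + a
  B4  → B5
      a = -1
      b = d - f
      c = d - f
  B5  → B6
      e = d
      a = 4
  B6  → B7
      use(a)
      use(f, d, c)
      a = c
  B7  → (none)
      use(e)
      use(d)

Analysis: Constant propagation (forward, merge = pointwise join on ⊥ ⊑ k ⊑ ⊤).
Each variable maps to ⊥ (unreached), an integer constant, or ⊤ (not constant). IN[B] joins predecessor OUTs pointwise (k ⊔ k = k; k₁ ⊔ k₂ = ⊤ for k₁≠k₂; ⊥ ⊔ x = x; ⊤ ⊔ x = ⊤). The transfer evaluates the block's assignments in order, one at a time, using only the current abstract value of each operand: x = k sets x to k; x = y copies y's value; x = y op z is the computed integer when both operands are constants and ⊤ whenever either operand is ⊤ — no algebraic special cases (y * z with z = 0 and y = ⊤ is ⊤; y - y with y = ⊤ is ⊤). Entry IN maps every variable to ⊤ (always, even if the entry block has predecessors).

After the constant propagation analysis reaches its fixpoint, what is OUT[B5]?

Answer: {a: 4, b: ⊤, c: ⊤, d: ⊤, e: ⊤, f: ⊤}

Trace:
Converged values:
  B0:   IN=(all ⊤)   OUT={a:-1; rest ⊤}
  B1:   IN={a:-1; rest ⊤}   OUT={a:-1, d:2; rest ⊤}
  B2:   IN={a:-1; rest ⊤}   OUT={a:-1; rest ⊤}
  B3:   IN={a:-1; rest ⊤}   OUT=(all ⊤)
  B4:   IN=(all ⊤)   OUT={a:-1; rest ⊤}
  B5:   IN={a:-1; rest ⊤}   OUT={a:4; rest ⊤}
  B6:   IN={a:4; rest ⊤}   OUT=(all ⊤)
  B7:   IN=(all ⊤)   OUT=(all ⊤)

Merge at B5: IN[B5] = OUT[B4] = {a: -1, b: ⊤, c: ⊤, d: ⊤, e: ⊤, f: ⊤}
Applying B5's transfer function to that IN value gives OUT[B5] (row B5 above).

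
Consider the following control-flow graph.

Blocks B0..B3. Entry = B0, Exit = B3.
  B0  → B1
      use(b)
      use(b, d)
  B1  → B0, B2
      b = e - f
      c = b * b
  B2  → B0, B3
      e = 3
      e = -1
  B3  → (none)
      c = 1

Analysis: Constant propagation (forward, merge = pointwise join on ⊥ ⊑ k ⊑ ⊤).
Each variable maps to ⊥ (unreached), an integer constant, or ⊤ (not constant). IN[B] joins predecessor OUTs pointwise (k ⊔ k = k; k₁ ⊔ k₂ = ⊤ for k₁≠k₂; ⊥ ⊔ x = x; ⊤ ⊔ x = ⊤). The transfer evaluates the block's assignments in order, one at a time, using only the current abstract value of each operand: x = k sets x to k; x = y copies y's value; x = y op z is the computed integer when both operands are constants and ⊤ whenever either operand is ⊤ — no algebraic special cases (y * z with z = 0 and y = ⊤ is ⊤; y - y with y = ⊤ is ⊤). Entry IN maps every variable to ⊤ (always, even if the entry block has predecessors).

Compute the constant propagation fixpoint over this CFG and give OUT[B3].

Per-block solution:
  B0:  IN=(all ⊤)  OUT=(all ⊤)
  B1:  IN=(all ⊤)  OUT=(all ⊤)
  B2:  IN=(all ⊤)  OUT={e:-1; rest ⊤}
  B3:  IN={e:-1; rest ⊤}  OUT={c:1, e:-1; rest ⊤}

Merge at B3: IN[B3] = OUT[B2] = {a: ⊤, b: ⊤, c: ⊤, d: ⊤, e: -1, f: ⊤}
Applying B3's transfer function to that IN value gives OUT[B3] (row B3 above).

Answer: {a: ⊤, b: ⊤, c: 1, d: ⊤, e: -1, f: ⊤}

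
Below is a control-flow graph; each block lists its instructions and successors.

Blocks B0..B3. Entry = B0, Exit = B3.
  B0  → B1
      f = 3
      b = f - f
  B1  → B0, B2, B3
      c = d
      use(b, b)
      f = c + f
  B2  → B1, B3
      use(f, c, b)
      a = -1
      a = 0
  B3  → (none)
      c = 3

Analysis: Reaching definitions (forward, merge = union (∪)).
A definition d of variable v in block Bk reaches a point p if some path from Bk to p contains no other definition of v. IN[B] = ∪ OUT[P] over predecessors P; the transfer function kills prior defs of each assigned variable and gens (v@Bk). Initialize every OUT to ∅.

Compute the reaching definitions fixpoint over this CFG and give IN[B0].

Per-block solution:
  B0:  IN={a@B2, b@B0, c@B1, f@B1}  OUT={a@B2, b@B0, c@B1, f@B0}
  B1:  IN={a@B2, b@B0, c@B1, f@B0, f@B1}  OUT={a@B2, b@B0, c@B1, f@B1}
  B2:  IN={a@B2, b@B0, c@B1, f@B1}  OUT={a@B2, b@B0, c@B1, f@B1}
  B3:  IN={a@B2, b@B0, c@B1, f@B1}  OUT={a@B2, b@B0, c@B3, f@B1}

Merge at B0 (entry node, so the boundary value {} is joined with the incoming edge(s)): IN[B0] = {} ⊔ OUT[B1] = {a@B2, b@B0, c@B1, f@B1}

Answer: {a@B2, b@B0, c@B1, f@B1}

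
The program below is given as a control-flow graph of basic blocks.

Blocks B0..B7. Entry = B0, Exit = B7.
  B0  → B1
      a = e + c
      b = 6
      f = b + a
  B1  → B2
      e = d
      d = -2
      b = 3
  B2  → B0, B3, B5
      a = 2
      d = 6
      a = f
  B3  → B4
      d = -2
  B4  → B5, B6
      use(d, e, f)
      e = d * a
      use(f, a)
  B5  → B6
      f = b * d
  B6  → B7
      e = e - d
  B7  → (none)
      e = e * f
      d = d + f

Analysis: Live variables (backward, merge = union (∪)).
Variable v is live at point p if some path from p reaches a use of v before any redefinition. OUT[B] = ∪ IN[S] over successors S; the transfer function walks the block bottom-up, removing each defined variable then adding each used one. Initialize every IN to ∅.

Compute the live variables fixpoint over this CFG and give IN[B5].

Converged values:
  B0: | IN={c, d, e} | OUT={c, d, f}
  B1: | IN={c, d, f} | OUT={b, c, e, f}
  B2: | IN={b, c, e, f} | OUT={a, b, c, d, e, f}
  B3: | IN={a, b, e, f} | OUT={a, b, d, e, f}
  B4: | IN={a, b, d, e, f} | OUT={b, d, e, f}
  B5: | IN={b, d, e} | OUT={d, e, f}
  B6: | IN={d, e, f} | OUT={d, e, f}
  B7: | IN={d, e, f} | OUT={}

Merge at B5: OUT[B5] = IN[B6] = {d, e, f}
Applying B5's transfer function to that OUT value gives IN[B5] (row B5 above).

Answer: {b, d, e}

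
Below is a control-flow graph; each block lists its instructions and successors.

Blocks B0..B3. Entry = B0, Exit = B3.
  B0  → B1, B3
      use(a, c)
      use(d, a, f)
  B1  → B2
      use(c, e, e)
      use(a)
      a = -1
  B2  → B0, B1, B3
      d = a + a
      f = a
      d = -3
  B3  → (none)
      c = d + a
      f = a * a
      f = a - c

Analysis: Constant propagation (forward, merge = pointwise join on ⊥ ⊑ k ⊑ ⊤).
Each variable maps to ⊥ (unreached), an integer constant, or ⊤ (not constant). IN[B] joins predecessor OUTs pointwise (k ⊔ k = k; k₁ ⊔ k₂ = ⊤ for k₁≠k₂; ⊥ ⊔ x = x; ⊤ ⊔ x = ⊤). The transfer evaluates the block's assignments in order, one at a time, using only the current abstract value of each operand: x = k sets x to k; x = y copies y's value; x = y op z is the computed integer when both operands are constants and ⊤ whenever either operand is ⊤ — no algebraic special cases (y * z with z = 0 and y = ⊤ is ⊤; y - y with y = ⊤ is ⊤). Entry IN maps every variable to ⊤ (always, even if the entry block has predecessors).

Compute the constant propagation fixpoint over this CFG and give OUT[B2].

Fixpoint table:
  B0: | IN=(all ⊤) | OUT=(all ⊤)
  B1: | IN=(all ⊤) | OUT={a:-1; rest ⊤}
  B2: | IN={a:-1; rest ⊤} | OUT={a:-1, d:-3, f:-1; rest ⊤}
  B3: | IN=(all ⊤) | OUT=(all ⊤)

Merge at B2: IN[B2] = OUT[B1] = {a: -1, b: ⊤, c: ⊤, d: ⊤, e: ⊤, f: ⊤}
Applying B2's transfer function to that IN value gives OUT[B2] (row B2 above).

Answer: {a: -1, b: ⊤, c: ⊤, d: -3, e: ⊤, f: -1}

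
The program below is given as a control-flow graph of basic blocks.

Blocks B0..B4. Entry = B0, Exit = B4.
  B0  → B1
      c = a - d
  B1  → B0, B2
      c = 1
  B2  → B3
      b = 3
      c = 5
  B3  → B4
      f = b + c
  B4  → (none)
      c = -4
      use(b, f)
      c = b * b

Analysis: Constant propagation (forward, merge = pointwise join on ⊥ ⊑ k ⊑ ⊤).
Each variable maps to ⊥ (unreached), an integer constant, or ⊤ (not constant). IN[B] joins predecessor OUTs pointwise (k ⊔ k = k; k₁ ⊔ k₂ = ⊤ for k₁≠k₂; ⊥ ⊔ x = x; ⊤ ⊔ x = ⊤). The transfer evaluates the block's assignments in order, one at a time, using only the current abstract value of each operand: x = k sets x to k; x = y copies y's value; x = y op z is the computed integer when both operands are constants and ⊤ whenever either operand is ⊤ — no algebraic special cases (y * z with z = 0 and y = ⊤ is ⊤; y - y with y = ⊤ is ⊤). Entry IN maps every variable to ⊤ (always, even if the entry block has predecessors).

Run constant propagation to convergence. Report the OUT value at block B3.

Answer: {a: ⊤, b: 3, c: 5, d: ⊤, e: ⊤, f: 8}

Trace:
Per-block solution:
  B0: | IN=(all ⊤) | OUT=(all ⊤)
  B1: | IN=(all ⊤) | OUT={c:1; rest ⊤}
  B2: | IN={c:1; rest ⊤} | OUT={b:3, c:5; rest ⊤}
  B3: | IN={b:3, c:5; rest ⊤} | OUT={b:3, c:5, f:8; rest ⊤}
  B4: | IN={b:3, c:5, f:8; rest ⊤} | OUT={b:3, c:9, f:8; rest ⊤}

Merge at B3: IN[B3] = OUT[B2] = {a: ⊤, b: 3, c: 5, d: ⊤, e: ⊤, f: ⊤}
Applying B3's transfer function to that IN value gives OUT[B3] (row B3 above).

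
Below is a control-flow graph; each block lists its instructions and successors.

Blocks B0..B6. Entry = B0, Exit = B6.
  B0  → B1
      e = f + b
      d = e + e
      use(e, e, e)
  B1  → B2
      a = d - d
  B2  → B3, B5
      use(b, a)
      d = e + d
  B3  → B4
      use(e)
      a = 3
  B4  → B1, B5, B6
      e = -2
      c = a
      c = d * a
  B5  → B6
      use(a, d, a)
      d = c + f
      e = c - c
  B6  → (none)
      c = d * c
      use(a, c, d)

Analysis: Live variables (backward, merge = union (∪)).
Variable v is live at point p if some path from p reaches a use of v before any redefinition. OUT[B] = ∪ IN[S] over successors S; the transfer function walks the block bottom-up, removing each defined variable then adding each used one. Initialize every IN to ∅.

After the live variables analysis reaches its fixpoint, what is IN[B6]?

Fixpoint table:
  B0:  IN={b, c, f}  OUT={b, c, d, e, f}
  B1:  IN={b, c, d, e, f}  OUT={a, b, c, d, e, f}
  B2:  IN={a, b, c, d, e, f}  OUT={a, b, c, d, e, f}
  B3:  IN={b, d, e, f}  OUT={a, b, d, f}
  B4:  IN={a, b, d, f}  OUT={a, b, c, d, e, f}
  B5:  IN={a, c, d, f}  OUT={a, c, d}
  B6:  IN={a, c, d}  OUT={}

B6 is the boundary node: OUT[B6] = {}
Applying B6's transfer function to that OUT value gives IN[B6] (row B6 above).

Answer: {a, c, d}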